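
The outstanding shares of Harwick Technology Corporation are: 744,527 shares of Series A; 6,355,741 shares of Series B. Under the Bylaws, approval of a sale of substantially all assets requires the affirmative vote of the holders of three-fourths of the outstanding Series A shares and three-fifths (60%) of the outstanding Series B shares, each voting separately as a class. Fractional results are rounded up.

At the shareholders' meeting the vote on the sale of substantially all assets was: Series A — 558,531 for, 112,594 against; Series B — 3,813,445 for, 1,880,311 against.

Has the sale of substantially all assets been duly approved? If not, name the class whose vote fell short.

Series A: 3/4 of 744527 = 558395.25, rounded up to 558396; 558,396 required, 558,531 in favor — approved.
Series B: 3/5 of 6355741 = 3813444.60, rounded up to 3813445; 3,813,445 required, 3,813,445 in favor — approved.

Approved — every class gave the required vote.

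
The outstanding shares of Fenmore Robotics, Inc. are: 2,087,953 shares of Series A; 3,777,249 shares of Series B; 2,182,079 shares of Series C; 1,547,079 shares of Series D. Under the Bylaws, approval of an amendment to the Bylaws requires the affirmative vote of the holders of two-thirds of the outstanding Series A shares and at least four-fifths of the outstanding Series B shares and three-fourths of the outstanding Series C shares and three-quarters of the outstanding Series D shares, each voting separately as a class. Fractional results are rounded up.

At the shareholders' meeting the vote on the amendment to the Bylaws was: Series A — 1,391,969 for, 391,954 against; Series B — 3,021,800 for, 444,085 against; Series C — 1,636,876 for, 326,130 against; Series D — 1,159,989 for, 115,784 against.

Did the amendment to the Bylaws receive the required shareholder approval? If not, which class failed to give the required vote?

Series A: 2/3 of 2087953 = 1391968.67, rounded up to 1391969; 1,391,969 required, 1,391,969 in favor — approved.
Series B: 4/5 of 3777249 = 3021799.20, rounded up to 3021800; 3,021,800 required, 3,021,800 in favor — approved.
Series C: 3/4 of 2182079 = 1636559.25, rounded up to 1636560; 1,636,560 required, 1,636,876 in favor — approved.
Series D: 3/4 of 1547079 = 1160309.25, rounded up to 1160310; 1,160,310 required, 1,159,989 in favor — not approved.

Not approved — the Series D shares did not give the required vote.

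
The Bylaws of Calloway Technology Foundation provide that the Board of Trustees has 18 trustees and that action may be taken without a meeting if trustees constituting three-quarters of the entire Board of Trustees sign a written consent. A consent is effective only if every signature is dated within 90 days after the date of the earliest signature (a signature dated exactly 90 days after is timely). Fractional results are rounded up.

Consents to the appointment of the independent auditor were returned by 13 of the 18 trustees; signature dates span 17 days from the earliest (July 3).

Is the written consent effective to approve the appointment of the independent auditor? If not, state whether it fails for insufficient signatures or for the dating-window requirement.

Signatures required: three-quarters of 18 — 3/4 of 18 = 13.50, rounded up to 14, so 14 needed; 13 signed. Insufficient.
Dating window: the latest signature is 17 days after the earliest; the limit is 90 days. Within the window.

Not effective — insufficient signatures.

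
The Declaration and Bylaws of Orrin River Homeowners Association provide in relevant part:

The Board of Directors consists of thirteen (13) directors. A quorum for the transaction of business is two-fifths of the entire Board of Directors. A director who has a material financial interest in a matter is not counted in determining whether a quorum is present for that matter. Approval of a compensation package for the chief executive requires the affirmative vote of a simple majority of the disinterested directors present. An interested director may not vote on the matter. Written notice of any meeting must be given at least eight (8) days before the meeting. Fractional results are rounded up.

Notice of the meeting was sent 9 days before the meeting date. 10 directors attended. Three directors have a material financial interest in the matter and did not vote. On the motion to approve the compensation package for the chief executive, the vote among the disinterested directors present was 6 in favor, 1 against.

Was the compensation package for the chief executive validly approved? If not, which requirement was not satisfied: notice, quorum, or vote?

Notice: 9 days given; 8 required (9 ≥ 8). Satisfied.
Quorum: 10 present, but the 3 interested directors do not count, leaving 7. Quorum is 6. Satisfied.
Vote: the compensation package for the chief executive requires a majority of the disinterested directors present (10 − 3 = 7). A majority of 7 is 4, so 4 affirmative votes are needed; 6 voted in favor. Satisfied.

Valid — all requirements satisfied.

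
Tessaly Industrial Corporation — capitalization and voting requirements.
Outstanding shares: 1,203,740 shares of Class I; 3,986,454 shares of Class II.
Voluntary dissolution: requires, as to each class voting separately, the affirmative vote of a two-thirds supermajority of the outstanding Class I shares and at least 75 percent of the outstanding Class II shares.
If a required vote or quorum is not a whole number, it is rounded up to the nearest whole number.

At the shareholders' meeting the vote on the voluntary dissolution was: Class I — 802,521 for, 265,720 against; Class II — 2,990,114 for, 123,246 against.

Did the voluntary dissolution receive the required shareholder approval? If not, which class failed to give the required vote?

Class I: 2/3 of 1203740 = 802493.33, rounded up to 802494; 802,494 required, 802,521 in favor — approved.
Class II: 3/4 of 3986454 = 2989840.50, rounded up to 2989841; 2,989,841 required, 2,990,114 in favor — approved.

Approved — every class gave the required vote.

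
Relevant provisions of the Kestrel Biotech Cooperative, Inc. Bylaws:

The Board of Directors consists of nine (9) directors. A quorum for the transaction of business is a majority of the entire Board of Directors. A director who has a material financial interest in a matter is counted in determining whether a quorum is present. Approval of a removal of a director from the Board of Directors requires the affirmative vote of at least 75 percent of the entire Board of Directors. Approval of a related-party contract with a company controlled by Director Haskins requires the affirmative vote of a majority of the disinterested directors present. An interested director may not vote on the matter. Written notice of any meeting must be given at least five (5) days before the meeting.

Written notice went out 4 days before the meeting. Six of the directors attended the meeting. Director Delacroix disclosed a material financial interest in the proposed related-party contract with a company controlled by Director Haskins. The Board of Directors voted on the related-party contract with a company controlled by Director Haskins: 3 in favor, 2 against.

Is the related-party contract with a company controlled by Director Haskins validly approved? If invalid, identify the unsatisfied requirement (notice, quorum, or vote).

Invalid — notice requirement not satisfied.

Notice: 4 days given; 5 required (4 < 5). Not satisfied.
Quorum: 6 present (interested directors count toward quorum); quorum is 5. Satisfied.
Vote: the related-party contract with a company controlled by Director Haskins requires a majority of the disinterested directors present (6 − 1 = 5). A majority of 5 is 3, so 3 affirmative votes are needed; 3 voted in favor. Satisfied.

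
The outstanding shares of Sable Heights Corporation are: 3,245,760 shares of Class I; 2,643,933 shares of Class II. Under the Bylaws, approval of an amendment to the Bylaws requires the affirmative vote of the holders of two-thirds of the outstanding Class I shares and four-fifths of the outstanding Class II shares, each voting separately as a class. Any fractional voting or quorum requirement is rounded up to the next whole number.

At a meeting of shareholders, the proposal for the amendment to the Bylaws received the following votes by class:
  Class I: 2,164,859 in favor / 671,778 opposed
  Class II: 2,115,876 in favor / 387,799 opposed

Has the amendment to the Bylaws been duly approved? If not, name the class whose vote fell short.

Class I: 2/3 of 3245760 = 2163840; 2,163,840 required, 2,164,859 in favor — approved.
Class II: 4/5 of 2643933 = 2115146.40, rounded up to 2115147; 2,115,147 required, 2,115,876 in favor — approved.

Approved — every class gave the required vote.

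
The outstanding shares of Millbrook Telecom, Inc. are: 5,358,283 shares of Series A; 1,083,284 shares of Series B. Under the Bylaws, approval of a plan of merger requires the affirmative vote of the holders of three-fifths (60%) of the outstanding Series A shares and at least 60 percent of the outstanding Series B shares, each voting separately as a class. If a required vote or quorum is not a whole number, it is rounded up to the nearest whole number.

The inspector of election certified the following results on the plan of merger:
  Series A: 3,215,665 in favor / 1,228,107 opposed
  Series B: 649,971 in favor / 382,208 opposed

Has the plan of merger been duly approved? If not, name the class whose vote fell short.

Approved — every class gave the required vote.

Series A: 3/5 of 5358283 = 3214969.80, rounded up to 3214970; 3,214,970 required, 3,215,665 in favor — approved.
Series B: 3/5 of 1083284 = 649970.40, rounded up to 649971; 649,971 required, 649,971 in favor — approved.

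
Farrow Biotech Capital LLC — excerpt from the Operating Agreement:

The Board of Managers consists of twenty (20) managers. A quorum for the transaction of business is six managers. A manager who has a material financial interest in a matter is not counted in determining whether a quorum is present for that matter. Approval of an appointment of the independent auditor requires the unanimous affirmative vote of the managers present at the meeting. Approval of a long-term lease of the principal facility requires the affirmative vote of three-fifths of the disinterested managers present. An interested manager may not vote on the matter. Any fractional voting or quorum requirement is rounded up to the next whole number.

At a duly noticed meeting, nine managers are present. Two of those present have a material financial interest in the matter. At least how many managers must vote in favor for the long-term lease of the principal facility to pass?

The long-term lease of the principal facility requires three-fifths of the disinterested managers present (9 − 2 = 7).
3/5 of 7 = 4.20, rounded up to 5.

5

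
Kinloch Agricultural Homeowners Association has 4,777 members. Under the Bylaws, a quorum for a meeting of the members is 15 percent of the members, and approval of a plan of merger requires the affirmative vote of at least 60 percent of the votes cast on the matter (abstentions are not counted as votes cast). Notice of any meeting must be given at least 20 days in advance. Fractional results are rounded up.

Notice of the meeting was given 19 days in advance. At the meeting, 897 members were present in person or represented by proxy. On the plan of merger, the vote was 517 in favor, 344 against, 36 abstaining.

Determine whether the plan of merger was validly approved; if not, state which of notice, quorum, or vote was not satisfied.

Notice: 19 days given; 20 required. Not satisfied.
Quorum: 15% of 4,777 = 716.55, rounded up to 717; 897 present. Satisfied.
Vote: requires three-fifths of the votes cast (897 − 36 abstaining = 861); 3/5 of 861 = 516.60, rounded up to 517, so 517 needed; 517 in favor. Satisfied.

Invalid — notice requirement not satisfied.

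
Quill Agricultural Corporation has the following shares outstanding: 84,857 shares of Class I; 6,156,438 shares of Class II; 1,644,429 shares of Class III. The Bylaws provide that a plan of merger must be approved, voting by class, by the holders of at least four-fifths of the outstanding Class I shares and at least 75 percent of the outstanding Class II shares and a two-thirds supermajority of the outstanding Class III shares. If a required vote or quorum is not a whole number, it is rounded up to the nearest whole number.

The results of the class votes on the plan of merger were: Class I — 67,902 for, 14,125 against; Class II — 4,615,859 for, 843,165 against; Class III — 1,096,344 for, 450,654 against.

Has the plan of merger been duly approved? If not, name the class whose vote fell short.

Not approved — the Class II shares did not give the required vote.

Class I: 4/5 of 84857 = 67885.60, rounded up to 67886; 67,886 required, 67,902 in favor — approved.
Class II: 3/4 of 6156438 = 4617328.50, rounded up to 4617329; 4,617,329 required, 4,615,859 in favor — not approved.
Class III: 2/3 of 1644429 = 1096286; 1,096,286 required, 1,096,344 in favor — approved.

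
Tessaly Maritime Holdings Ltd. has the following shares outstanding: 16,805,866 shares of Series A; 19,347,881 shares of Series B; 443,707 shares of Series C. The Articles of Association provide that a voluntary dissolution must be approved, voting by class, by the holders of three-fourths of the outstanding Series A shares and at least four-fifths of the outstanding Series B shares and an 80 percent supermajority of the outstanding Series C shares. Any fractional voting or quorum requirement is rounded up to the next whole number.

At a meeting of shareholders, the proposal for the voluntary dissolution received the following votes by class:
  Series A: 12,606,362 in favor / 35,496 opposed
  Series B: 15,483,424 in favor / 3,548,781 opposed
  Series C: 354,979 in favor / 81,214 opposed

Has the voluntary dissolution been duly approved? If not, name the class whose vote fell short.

Series A: 3/4 of 16805866 = 12604399.50, rounded up to 12604400; 12,604,400 required, 12,606,362 in favor — approved.
Series B: 4/5 of 19347881 = 15478304.80, rounded up to 15478305; 15,478,305 required, 15,483,424 in favor — approved.
Series C: 4/5 of 443707 = 354965.60, rounded up to 354966; 354,966 required, 354,979 in favor — approved.

Approved — every class gave the required vote.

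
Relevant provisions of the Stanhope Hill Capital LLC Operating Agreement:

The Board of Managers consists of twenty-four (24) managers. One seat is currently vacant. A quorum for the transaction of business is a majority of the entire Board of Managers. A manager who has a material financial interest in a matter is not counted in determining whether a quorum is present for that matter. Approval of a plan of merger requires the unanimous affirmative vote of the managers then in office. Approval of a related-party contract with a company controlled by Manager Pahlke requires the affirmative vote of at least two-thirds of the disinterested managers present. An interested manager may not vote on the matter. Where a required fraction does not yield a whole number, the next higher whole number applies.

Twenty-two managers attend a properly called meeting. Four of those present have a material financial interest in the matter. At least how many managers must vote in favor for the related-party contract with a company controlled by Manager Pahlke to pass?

12

The related-party contract with a company controlled by Manager Pahlke requires two-thirds of the disinterested managers present (22 − 4 = 18).
2/3 of 18 = 12.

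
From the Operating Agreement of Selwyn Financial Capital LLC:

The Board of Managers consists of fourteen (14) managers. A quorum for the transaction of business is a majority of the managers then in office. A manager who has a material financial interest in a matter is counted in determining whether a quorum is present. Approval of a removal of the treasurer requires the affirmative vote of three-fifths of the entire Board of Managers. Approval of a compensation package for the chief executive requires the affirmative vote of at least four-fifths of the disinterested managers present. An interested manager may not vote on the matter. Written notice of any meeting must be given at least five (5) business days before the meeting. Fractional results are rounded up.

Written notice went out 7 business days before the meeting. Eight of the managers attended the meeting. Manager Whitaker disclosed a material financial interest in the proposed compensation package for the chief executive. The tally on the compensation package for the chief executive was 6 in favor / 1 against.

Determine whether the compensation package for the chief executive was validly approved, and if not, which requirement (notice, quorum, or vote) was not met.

Valid — all requirements satisfied.

Notice: 7 business days given; 5 required (7 ≥ 5). Satisfied.
Quorum: 8 present (interested managers count toward quorum); quorum is 8. Satisfied.
Vote: the compensation package for the chief executive requires four-fifths of the disinterested managers present (8 − 1 = 7). 4/5 of 7 = 5.60, rounded up to 6, so 6 affirmative votes are needed; 6 voted in favor. Satisfied.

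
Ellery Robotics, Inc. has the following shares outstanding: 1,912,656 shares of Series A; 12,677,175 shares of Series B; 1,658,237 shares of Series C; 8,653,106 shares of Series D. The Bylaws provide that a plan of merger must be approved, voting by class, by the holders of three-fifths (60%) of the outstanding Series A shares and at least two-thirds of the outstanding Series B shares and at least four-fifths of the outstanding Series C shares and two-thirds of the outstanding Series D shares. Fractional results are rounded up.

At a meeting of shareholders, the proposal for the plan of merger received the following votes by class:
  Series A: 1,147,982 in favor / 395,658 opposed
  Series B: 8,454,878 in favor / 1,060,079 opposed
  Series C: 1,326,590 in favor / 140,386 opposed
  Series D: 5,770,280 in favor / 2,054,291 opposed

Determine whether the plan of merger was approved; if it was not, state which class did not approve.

Series A: 3/5 of 1912656 = 1147593.60, rounded up to 1147594; 1,147,594 required, 1,147,982 in favor — approved.
Series B: 2/3 of 12677175 = 8451450; 8,451,450 required, 8,454,878 in favor — approved.
Series C: 4/5 of 1658237 = 1326589.60, rounded up to 1326590; 1,326,590 required, 1,326,590 in favor — approved.
Series D: 2/3 of 8653106 = 5768737.33, rounded up to 5768738; 5,768,738 required, 5,770,280 in favor — approved.

Approved — every class gave the required vote.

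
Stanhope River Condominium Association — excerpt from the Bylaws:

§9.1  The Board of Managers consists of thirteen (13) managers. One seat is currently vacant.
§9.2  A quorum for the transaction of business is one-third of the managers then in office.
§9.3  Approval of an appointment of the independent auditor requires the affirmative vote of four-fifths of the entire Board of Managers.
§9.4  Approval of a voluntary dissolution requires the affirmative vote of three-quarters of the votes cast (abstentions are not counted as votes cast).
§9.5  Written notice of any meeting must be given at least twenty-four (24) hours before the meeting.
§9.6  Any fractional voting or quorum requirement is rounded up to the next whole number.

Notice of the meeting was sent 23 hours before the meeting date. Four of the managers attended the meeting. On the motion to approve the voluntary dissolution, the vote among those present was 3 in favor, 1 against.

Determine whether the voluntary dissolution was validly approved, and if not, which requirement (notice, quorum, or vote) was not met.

Invalid — notice requirement not satisfied.

Notice: 23 hours given; 24 required (23 < 24). Not satisfied.
Quorum: 4 present; quorum is 4. Satisfied.
Vote: the voluntary dissolution requires three-fourths of the votes cast (4). 3/4 of 4 = 3, so 3 affirmative votes are needed; 3 voted in favor. Satisfied.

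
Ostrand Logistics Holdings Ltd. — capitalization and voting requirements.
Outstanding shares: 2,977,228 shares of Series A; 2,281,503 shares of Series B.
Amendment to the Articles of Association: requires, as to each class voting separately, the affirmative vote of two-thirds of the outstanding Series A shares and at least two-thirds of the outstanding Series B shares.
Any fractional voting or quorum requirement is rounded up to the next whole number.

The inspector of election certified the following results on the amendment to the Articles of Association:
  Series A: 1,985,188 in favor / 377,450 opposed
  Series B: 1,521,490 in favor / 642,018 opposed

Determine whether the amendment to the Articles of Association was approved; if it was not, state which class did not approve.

Series A: 2/3 of 2977228 = 1984818.67, rounded up to 1984819; 1,984,819 required, 1,985,188 in favor — approved.
Series B: 2/3 of 2281503 = 1521002; 1,521,002 required, 1,521,490 in favor — approved.

Approved — every class gave the required vote.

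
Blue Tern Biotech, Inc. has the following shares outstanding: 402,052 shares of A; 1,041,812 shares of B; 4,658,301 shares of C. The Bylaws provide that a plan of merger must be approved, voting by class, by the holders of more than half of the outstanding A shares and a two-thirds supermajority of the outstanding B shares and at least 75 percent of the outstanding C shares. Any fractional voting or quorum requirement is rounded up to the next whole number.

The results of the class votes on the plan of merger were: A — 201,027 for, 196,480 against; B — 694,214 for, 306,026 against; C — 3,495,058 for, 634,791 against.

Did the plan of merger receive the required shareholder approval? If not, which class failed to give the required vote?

A: a majority of 402052 is 201027; 201,027 required, 201,027 in favor — approved.
B: 2/3 of 1041812 = 694541.33, rounded up to 694542; 694,542 required, 694,214 in favor — not approved.
C: 3/4 of 4658301 = 3493725.75, rounded up to 3493726; 3,493,726 required, 3,495,058 in favor — approved.

Not approved — the B shares did not give the required vote.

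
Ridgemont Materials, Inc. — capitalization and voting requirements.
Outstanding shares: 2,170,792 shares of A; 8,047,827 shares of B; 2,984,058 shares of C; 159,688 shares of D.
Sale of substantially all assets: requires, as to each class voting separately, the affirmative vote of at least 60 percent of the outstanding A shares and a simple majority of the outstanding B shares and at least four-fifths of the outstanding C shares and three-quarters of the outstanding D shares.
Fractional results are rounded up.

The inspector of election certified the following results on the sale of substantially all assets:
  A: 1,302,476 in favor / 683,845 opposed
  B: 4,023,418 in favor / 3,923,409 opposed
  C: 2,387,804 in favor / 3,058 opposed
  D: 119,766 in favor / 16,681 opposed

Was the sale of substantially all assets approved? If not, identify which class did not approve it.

Not approved — the B shares did not give the required vote.

A: 3/5 of 2170792 = 1302475.20, rounded up to 1302476; 1,302,476 required, 1,302,476 in favor — approved.
B: a majority of 8047827 is 4023914; 4,023,914 required, 4,023,418 in favor — not approved.
C: 4/5 of 2984058 = 2387246.40, rounded up to 2387247; 2,387,247 required, 2,387,804 in favor — approved.
D: 3/4 of 159688 = 119766; 119,766 required, 119,766 in favor — approved.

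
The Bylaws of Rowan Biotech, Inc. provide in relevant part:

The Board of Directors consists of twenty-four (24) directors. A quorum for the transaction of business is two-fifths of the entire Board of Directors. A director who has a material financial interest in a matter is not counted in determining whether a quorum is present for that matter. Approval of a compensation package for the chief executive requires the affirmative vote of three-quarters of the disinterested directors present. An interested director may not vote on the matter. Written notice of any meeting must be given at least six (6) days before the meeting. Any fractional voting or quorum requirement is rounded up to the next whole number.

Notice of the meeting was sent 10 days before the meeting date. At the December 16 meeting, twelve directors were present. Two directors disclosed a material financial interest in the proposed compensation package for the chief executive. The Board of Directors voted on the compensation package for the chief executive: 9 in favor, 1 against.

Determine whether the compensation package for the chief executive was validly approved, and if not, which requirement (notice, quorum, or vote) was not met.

Valid — all requirements satisfied.

Notice: 10 days given; 6 required (10 ≥ 6). Satisfied.
Quorum: 12 present, but the 2 interested directors do not count, leaving 10. Quorum is 10. Satisfied.
Vote: the compensation package for the chief executive requires three-fourths of the disinterested directors present (12 − 2 = 10). 3/4 of 10 = 7.50, rounded up to 8, so 8 affirmative votes are needed; 9 voted in favor. Satisfied.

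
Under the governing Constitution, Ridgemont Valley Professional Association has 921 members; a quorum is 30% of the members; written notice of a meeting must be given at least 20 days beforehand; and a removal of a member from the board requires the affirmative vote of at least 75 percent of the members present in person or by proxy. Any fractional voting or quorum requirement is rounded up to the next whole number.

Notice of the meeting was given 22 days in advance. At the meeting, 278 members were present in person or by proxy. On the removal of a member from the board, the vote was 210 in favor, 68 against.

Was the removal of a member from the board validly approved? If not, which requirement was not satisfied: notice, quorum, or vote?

Notice: 22 days given; 20 required. Satisfied.
Quorum: 30% of 921 = 276.30, rounded up to 277; 278 present. Satisfied.
Vote: requires three-fourths of those present (278); 3/4 of 278 = 208.50, rounded up to 209, so 209 needed; 210 in favor. Satisfied.

Valid — all requirements satisfied.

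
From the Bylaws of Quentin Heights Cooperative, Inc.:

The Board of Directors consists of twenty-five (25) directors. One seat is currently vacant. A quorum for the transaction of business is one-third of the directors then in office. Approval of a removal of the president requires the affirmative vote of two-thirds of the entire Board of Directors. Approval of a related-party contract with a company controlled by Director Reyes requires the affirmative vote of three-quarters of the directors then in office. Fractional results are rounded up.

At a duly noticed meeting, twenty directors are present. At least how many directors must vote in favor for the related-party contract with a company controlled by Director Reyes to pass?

The related-party contract with a company controlled by Director Reyes requires three-fourths of the directors then in office (24).
3/4 of 24 = 18.

18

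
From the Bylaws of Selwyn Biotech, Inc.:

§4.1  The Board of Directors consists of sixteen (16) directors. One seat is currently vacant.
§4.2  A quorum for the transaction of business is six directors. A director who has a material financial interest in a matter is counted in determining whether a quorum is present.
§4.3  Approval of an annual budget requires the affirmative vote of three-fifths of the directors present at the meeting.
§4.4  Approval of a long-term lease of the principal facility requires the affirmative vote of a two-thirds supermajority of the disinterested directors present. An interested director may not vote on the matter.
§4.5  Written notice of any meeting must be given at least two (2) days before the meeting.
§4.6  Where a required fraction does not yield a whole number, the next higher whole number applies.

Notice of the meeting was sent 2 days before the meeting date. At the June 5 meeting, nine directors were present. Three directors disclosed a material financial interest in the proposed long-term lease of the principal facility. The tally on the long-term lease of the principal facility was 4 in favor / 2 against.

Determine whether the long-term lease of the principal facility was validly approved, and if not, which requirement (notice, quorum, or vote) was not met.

Valid — all requirements satisfied.

Notice: 2 days given; 2 required (2 ≥ 2). Satisfied.
Quorum: 9 present (interested directors count toward quorum); quorum is 6. Satisfied.
Vote: the long-term lease of the principal facility requires two-thirds of the disinterested directors present (9 − 3 = 6). 2/3 of 6 = 4, so 4 affirmative votes are needed; 4 voted in favor. Satisfied.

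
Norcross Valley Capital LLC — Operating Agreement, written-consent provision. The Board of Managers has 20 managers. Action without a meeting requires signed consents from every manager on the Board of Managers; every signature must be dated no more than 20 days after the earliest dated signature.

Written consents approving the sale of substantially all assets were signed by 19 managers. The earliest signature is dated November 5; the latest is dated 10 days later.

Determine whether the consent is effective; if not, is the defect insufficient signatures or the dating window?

Signatures required: all of 20 — unanimous means all 20, so 20 needed; 19 signed. Insufficient.
Dating window: the latest signature is 10 days after the earliest; the limit is 20 days. Within the window.

Not effective — insufficient signatures.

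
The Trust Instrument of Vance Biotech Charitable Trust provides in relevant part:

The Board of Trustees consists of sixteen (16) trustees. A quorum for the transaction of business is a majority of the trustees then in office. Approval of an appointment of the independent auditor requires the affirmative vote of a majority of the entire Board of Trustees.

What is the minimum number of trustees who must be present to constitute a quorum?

9

A majority of 16 is 9.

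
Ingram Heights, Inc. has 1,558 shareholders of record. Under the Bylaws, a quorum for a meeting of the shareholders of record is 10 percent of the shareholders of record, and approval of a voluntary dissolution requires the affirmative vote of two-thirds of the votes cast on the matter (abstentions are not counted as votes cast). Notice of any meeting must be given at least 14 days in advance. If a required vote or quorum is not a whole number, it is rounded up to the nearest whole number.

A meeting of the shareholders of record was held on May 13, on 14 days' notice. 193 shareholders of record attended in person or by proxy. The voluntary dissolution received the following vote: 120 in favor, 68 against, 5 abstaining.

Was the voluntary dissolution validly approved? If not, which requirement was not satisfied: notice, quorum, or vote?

Notice: 14 days given; 14 required. Satisfied.
Quorum: 10% of 1,558 = 155.80, rounded up to 156; 193 present. Satisfied.
Vote: requires two-thirds of the votes cast (193 − 5 abstaining = 188); 2/3 of 188 = 125.33, rounded up to 126, so 126 needed; 120 in favor. Not satisfied.

Invalid — vote requirement not satisfied.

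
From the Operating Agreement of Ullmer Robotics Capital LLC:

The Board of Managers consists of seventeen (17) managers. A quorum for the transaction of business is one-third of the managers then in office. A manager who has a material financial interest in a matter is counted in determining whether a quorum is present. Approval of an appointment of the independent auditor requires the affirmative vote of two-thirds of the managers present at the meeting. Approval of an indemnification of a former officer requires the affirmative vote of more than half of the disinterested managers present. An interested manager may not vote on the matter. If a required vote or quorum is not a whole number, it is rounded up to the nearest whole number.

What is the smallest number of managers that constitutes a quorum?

6

1/3 of 17 = 5.67, rounded up to 6.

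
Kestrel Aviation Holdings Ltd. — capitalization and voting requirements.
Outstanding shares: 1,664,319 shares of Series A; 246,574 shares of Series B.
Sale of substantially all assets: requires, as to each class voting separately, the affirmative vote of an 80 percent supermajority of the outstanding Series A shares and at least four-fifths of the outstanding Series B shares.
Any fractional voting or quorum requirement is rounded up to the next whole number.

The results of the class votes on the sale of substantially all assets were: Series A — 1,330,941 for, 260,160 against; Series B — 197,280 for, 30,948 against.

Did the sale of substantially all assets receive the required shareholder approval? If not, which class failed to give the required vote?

Not approved — the Series A shares did not give the required vote.

Series A: 4/5 of 1664319 = 1331455.20, rounded up to 1331456; 1,331,456 required, 1,330,941 in favor — not approved.
Series B: 4/5 of 246574 = 197259.20, rounded up to 197260; 197,260 required, 197,280 in favor — approved.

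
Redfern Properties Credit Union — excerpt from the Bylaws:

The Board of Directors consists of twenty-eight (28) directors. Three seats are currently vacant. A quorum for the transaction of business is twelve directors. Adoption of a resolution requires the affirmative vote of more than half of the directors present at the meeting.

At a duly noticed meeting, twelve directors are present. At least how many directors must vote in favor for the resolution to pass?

The resolution requires a majority of the directors present (12).
A majority of 12 is 7.

7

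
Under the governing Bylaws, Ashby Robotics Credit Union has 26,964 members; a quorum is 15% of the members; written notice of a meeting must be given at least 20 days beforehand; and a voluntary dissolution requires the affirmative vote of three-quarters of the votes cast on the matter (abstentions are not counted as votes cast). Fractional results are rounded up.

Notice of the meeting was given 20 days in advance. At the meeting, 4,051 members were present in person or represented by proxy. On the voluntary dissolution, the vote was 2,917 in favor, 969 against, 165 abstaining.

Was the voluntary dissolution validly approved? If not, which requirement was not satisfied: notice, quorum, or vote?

Notice: 20 days given; 20 required. Satisfied.
Quorum: 15% of 26,964 = 4,044.60, rounded up to 4,045; 4,051 present. Satisfied.
Vote: requires three-fourths of the votes cast (4,051 − 165 abstaining = 3,886); 3/4 of 3886 = 2914.50, rounded up to 2915, so 2,915 needed; 2,917 in favor. Satisfied.

Valid — all requirements satisfied.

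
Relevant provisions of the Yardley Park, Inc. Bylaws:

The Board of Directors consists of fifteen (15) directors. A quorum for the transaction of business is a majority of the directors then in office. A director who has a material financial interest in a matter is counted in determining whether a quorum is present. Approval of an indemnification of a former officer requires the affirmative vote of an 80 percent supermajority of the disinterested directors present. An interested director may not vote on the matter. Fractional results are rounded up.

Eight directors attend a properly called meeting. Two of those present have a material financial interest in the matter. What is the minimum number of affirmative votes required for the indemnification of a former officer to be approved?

5

The indemnification of a former officer requires four-fifths of the disinterested directors present (8 − 2 = 6).
4/5 of 6 = 4.80, rounded up to 5.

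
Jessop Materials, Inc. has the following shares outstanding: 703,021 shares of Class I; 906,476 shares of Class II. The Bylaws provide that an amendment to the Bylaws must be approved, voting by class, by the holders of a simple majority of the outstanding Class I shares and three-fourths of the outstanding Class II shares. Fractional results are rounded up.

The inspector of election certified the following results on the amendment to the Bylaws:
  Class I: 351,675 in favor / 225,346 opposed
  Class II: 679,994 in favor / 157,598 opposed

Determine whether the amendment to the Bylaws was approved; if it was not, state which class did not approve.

Class I: a majority of 703021 is 351511; 351,511 required, 351,675 in favor — approved.
Class II: 3/4 of 906476 = 679857; 679,857 required, 679,994 in favor — approved.

Approved — every class gave the required vote.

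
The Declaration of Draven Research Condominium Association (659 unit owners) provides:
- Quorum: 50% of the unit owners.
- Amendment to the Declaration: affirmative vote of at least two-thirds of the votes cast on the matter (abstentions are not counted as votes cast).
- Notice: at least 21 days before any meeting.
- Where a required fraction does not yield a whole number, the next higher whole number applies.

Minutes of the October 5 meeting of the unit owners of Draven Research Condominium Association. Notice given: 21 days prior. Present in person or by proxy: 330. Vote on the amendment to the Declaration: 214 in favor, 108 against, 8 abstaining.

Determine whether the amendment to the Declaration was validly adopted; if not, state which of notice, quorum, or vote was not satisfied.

Invalid — vote requirement not satisfied.

Notice: 21 days given; 21 required. Satisfied.
Quorum: 50% of 659 = 329.50, rounded up to 330; 330 present. Satisfied.
Vote: requires two-thirds of the votes cast (330 − 8 abstaining = 322); 2/3 of 322 = 214.67, rounded up to 215, so 215 needed; 214 in favor. Not satisfied.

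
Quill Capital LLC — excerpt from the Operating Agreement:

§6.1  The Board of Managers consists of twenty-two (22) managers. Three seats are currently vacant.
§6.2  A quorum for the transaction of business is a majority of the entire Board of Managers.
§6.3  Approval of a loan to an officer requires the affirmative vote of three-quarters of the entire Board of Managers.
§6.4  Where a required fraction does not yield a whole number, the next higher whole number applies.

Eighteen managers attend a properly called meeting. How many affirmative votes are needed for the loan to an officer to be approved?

The loan to an officer requires three-fourths of the entire Board of Managers (22).
3/4 of 22 = 16.50, rounded up to 17.

17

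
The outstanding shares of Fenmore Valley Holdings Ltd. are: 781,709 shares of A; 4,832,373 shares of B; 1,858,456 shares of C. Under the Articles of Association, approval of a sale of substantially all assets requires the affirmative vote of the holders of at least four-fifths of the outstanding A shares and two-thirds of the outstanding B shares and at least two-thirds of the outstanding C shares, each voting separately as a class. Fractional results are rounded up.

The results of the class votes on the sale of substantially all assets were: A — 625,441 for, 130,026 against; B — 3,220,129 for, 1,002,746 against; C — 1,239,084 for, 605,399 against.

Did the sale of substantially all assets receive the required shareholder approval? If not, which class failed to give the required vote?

Not approved — the B shares did not give the required vote.

A: 4/5 of 781709 = 625367.20, rounded up to 625368; 625,368 required, 625,441 in favor — approved.
B: 2/3 of 4832373 = 3221582; 3,221,582 required, 3,220,129 in favor — not approved.
C: 2/3 of 1858456 = 1238970.67, rounded up to 1238971; 1,238,971 required, 1,239,084 in favor — approved.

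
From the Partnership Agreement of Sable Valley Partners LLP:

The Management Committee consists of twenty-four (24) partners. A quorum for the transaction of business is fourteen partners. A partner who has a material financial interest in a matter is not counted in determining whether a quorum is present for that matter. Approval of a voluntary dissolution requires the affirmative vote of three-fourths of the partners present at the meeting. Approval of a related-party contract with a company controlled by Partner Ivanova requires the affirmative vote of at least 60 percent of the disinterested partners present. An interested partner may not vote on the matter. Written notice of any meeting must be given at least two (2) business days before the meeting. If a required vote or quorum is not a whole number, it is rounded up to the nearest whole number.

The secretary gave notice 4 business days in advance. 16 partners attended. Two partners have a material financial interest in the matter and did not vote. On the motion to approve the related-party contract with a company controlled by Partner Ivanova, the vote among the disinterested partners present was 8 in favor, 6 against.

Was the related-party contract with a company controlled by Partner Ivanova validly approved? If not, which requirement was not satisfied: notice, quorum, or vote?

Notice: 4 business days given; 2 required (4 ≥ 2). Satisfied.
Quorum: 16 present, but the 2 interested partners do not count, leaving 14. Quorum is 14. Satisfied.
Vote: the related-party contract with a company controlled by Partner Ivanova requires three-fifths of the disinterested partners present (16 − 2 = 14). 3/5 of 14 = 8.40, rounded up to 9, so 9 affirmative votes are needed; 8 voted in favor. Not satisfied.

Invalid — vote requirement not satisfied.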